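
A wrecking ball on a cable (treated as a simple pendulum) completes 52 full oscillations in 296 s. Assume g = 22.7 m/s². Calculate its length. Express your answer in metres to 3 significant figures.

T = 296/52 = 5.692 s.
From T = 2π√(L/g), L = gT²/(4π²) = 22.7 × 5.692²/(4π²) = 18.6 m.

18.6 m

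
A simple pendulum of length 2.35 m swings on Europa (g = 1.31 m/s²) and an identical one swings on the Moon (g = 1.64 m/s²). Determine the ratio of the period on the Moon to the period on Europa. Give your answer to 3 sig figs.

T ∝ 1/√g, so T₂/T₁ = √(g₁/g₂) = √(1.31/1.64) = 0.894.

0.894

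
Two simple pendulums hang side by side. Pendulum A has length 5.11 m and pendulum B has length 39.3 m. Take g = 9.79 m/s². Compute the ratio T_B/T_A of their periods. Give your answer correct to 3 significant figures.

2.77

T ∝ √L, so T_B/T_A = √(L_B/L_A) = √(39.3/5.11) = 2.77.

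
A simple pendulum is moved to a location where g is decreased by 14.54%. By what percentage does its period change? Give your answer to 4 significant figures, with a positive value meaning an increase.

T ∝ 1/√g, so T'/T = 1/√(0.85460) = 1.0817.
Percentage change in T = (1.0817 − 1) × 100% = 8.173%.

8.173%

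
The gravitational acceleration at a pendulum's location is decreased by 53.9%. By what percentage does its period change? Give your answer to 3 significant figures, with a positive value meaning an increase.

T ∝ 1/√g, so T'/T = 1/√(0.4610) = 1.473.
Percentage change in T = (1.473 − 1) × 100% = 47.3%.

47.3%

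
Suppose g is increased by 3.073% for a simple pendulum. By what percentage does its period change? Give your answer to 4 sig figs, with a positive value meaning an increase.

T ∝ 1/√g, so T'/T = 1/√(1.0307) = 0.98498.
Percentage change in T = (0.98498 − 1) × 100% = -1.502%.

-1.502%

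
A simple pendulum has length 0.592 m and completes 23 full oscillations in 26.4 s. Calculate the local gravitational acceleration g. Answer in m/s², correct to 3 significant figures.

17.7 m/s²

T = 26.4/23 = 1.148 s.
From T = 2π√(L/g), g = 4π²L/T² = 4π² × 0.592/1.148² = 17.7 m/s².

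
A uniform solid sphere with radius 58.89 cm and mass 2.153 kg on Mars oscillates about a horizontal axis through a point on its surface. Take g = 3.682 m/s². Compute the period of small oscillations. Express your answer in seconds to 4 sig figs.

I_cm = (2/5)mr² = 0.29867 kg·m². The pivot is at distance d = 0.5889 m from the centre of mass.
By the parallel-axis theorem, I = I_cm + md² = 0.29867 + 0.74667 = 1.0453 kg·m².
T = 2π√(I/(mgd)) = 2π√(1.0453/(2.153 × 3.682 × 0.5889)) = 2.973 s.

2.973 s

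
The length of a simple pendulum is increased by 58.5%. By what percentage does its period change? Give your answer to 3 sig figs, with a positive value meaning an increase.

T ∝ √L, so T'/T = √(1.585) = 1.259.
Percentage change in T = (1.259 − 1) × 100% = 25.9%.

25.9%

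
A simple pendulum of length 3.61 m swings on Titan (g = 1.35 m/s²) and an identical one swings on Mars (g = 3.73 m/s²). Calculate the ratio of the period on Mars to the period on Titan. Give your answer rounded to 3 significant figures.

0.602

T ∝ 1/√g, so T₂/T₁ = √(g₁/g₂) = √(1.35/3.73) = 0.602.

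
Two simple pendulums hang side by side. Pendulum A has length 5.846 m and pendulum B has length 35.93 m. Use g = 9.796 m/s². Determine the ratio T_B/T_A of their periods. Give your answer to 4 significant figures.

2.479

T ∝ √L, so T_B/T_A = √(L_B/L_A) = √(35.93/5.846) = 2.479.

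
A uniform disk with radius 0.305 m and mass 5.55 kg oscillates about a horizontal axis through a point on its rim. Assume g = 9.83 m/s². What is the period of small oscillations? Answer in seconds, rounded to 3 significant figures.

1.36 s

I_cm = ½mr² = 0.2581 kg·m². The pivot is at distance d = 0.305 m from the centre of mass.
By the parallel-axis theorem, I = I_cm + md² = 0.2581 + 0.5163 = 0.7744 kg·m².
T = 2π√(I/(mgd)) = 2π√(0.7744/(5.55 × 9.83 × 0.305)) = 1.36 s.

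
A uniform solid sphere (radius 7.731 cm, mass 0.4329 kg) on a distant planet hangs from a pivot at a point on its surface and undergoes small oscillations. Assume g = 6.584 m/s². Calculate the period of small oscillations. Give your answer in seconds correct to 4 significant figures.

0.8056 s

I_cm = (2/5)mr² = 0.0010349 kg·m². The pivot is at distance d = 0.07731 m from the centre of mass.
By the parallel-axis theorem, I = I_cm + md² = 0.0010349 + 0.0025874 = 0.0036223 kg·m².
T = 2π√(I/(mgd)) = 2π√(0.0036223/(0.4329 × 6.584 × 0.07731)) = 0.8056 s.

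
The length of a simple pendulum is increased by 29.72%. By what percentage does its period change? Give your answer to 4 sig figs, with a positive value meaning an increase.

T ∝ √L, so T'/T = √(1.2972) = 1.1389.
Percentage change in T = (1.1389 − 1) × 100% = 13.89%.

13.89%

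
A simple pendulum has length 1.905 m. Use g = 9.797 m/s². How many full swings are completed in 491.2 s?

T = 2π√(L/g) = 2π√(1.905/9.797) = 2.7706 s.
Number of complete oscillations = ⌊491.2/2.7706⌋ = ⌊177.29⌋ = 177.

177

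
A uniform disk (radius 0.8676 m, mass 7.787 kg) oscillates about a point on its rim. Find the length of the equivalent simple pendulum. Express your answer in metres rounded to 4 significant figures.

1.301 m

The equivalent simple-pendulum length is L_eq = I/(md), where I is about the pivot and d = 0.86760 m.
I_cm = ½mR² = 2.9308 kg·m², so I = I_cm + md² = 2.9308 + 5.8615 = 8.7923 kg·m².
L_eq = 8.7923/(7.787 × 0.86760) = 1.301 m.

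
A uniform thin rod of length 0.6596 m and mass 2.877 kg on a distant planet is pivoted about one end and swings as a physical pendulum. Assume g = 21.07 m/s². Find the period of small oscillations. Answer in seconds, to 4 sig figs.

For a physical pendulum T = 2π√(I/(mgd)), with d = 0.32980 m from pivot to centre of mass.
I_cm = mL²/12 = 2.877 × 0.6596²/12 = 0.10431 kg·m²; I = I_cm + md² = 0.10431 + 2.877 × 0.32980² = 0.41723 kg·m².
T = 2π√(0.41723/(2.877 × 21.07 × 0.32980)) = 0.9077 s.

0.9077 s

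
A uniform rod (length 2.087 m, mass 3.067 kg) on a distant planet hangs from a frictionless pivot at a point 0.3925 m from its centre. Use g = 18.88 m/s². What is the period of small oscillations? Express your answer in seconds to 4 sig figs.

1.660 s

For a physical pendulum T = 2π√(I/(mgd)), with d = 0.39250 m from pivot to centre of mass.
I_cm = mL²/12 = 3.067 × 2.087²/12 = 1.1132 kg·m²; I = I_cm + md² = 1.1132 + 3.067 × 0.39250² = 1.5857 kg·m².
T = 2π√(1.5857/(3.067 × 18.88 × 0.39250)) = 1.660 s.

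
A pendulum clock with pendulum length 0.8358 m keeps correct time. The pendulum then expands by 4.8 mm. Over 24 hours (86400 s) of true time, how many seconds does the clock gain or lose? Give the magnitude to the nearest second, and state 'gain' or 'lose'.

lose 247 s

T ∝ √L, so T'/T = √(0.84060/0.8358) = 1.00287.
In 86400 s of true time the clock registers 86400/1.00287 = 86153.0 s, so it loses 247 s.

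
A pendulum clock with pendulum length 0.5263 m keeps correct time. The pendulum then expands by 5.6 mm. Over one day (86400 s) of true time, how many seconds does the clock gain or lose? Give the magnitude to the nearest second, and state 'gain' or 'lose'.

lose 456 s

T ∝ √L, so T'/T = √(0.53190/0.5263) = 1.00531.
In 86400 s of true time the clock registers 86400/1.00531 = 85944.0 s, so it loses 456 s.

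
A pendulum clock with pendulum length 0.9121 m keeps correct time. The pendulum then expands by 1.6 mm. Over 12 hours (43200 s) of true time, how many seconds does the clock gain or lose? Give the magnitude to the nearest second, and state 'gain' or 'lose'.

lose 38 s

T ∝ √L, so T'/T = √(0.91370/0.9121) = 1.00088.
In 43200 s of true time the clock registers 43200/1.00088 = 43162.2 s, so it loses 38 s.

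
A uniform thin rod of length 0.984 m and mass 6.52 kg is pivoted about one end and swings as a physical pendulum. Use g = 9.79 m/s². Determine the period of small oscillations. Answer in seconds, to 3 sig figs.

1.63 s

For a physical pendulum T = 2π√(I/(mgd)), with d = 0.4920 m from pivot to centre of mass.
I_cm = mL²/12 = 6.52 × 0.984²/12 = 0.5261 kg·m²; I = I_cm + md² = 0.5261 + 6.52 × 0.4920² = 2.104 kg·m².
T = 2π√(2.104/(6.52 × 9.79 × 0.4920)) = 1.63 s.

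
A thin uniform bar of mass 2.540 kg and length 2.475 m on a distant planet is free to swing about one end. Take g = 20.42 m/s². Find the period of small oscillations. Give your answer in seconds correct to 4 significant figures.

1.786 s

For a physical pendulum T = 2π√(I/(mgd)), with d = 1.2375 m from pivot to centre of mass.
I_cm = mL²/12 = 2.540 × 2.475²/12 = 1.2966 kg·m²; I = I_cm + md² = 1.2966 + 2.540 × 1.2375² = 5.1864 kg·m².
T = 2π√(5.1864/(2.540 × 20.42 × 1.2375)) = 1.786 s.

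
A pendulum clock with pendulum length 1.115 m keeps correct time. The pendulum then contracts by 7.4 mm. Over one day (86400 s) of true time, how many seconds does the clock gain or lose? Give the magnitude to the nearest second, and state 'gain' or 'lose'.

T ∝ √L, so T'/T = √(1.10760/1.115) = 0.996676.
In 86400 s of true time the clock registers 86400/0.996676 = 86688.1 s, so it gains 288 s.

gain 288 s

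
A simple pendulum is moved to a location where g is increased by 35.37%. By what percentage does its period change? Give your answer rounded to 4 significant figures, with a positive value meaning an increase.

-14.05%

T ∝ 1/√g, so T'/T = 1/√(1.3537) = 0.85949.
Percentage change in T = (0.85949 − 1) × 100% = -14.05%.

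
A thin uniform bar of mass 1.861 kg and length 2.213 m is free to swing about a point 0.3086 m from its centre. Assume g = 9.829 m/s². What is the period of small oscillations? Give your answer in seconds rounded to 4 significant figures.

For a physical pendulum T = 2π√(I/(mgd)), with d = 0.30860 m from pivot to centre of mass.
I_cm = mL²/12 = 1.861 × 2.213²/12 = 0.75950 kg·m²; I = I_cm + md² = 0.75950 + 1.861 × 0.30860² = 0.93673 kg·m².
T = 2π√(0.93673/(1.861 × 9.829 × 0.30860)) = 2.560 s.

2.560 s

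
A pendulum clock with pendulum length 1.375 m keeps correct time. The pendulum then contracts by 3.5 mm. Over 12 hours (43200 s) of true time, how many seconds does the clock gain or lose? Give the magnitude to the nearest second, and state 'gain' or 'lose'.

gain 55 s

T ∝ √L, so T'/T = √(1.37150/1.375) = 0.998726.
In 43200 s of true time the clock registers 43200/0.998726 = 43255.1 s, so it gains 55 s.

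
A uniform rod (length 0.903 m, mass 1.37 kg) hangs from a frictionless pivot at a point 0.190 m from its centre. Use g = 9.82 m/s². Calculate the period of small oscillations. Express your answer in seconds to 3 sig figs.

For a physical pendulum T = 2π√(I/(mgd)), with d = 0.1900 m from pivot to centre of mass.
I_cm = mL²/12 = 1.37 × 0.903²/12 = 0.09309 kg·m²; I = I_cm + md² = 0.09309 + 1.37 × 0.1900² = 0.1425 kg·m².
T = 2π√(0.1425/(1.37 × 9.82 × 0.1900)) = 1.48 s.

1.48 s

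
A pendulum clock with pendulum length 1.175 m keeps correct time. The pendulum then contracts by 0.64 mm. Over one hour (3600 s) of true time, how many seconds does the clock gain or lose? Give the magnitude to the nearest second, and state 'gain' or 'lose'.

gain 1 s

T ∝ √L, so T'/T = √(1.17436/1.175) = 0.999728.
In 3600 s of true time the clock registers 3600/0.999728 = 3601.0 s, so it gains 1 s.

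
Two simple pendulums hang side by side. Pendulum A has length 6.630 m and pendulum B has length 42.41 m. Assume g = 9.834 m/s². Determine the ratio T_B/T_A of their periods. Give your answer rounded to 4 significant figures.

2.529

T ∝ √L, so T_B/T_A = √(L_B/L_A) = √(42.41/6.630) = 2.529.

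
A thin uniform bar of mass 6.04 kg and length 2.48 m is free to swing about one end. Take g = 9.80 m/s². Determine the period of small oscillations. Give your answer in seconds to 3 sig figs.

For a physical pendulum T = 2π√(I/(mgd)), with d = 1.240 m from pivot to centre of mass.
I_cm = mL²/12 = 6.04 × 2.48²/12 = 3.096 kg·m²; I = I_cm + md² = 3.096 + 6.04 × 1.240² = 12.38 kg·m².
T = 2π√(12.38/(6.04 × 9.80 × 1.240)) = 2.58 s.

2.58 s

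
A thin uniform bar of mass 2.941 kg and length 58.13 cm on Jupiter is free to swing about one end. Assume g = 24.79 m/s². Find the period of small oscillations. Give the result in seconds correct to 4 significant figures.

For a physical pendulum T = 2π√(I/(mgd)), with d = 0.29065 m from pivot to centre of mass.
I_cm = mL²/12 = 2.941 × 0.5813²/12 = 0.082816 kg·m²; I = I_cm + md² = 0.082816 + 2.941 × 0.29065² = 0.33126 kg·m².
T = 2π√(0.33126/(2.941 × 24.79 × 0.29065)) = 0.7856 s.

0.7856 s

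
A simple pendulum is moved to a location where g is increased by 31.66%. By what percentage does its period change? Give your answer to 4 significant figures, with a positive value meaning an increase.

T ∝ 1/√g, so T'/T = 1/√(1.3166) = 0.87151.
Percentage change in T = (0.87151 − 1) × 100% = -12.85%.

-12.85%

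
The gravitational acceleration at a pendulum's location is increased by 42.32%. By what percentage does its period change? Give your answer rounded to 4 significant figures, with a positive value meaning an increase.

-16.18%

T ∝ 1/√g, so T'/T = 1/√(1.4232) = 0.83824.
Percentage change in T = (0.83824 − 1) × 100% = -16.18%.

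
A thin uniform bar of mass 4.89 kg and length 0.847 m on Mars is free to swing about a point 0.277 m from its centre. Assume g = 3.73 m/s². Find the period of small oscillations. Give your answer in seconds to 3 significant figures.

2.28 s

For a physical pendulum T = 2π√(I/(mgd)), with d = 0.2770 m from pivot to centre of mass.
I_cm = mL²/12 = 4.89 × 0.847²/12 = 0.2923 kg·m²; I = I_cm + md² = 0.2923 + 4.89 × 0.2770² = 0.6675 kg·m².
T = 2π√(0.6675/(4.89 × 3.73 × 0.2770)) = 2.28 s.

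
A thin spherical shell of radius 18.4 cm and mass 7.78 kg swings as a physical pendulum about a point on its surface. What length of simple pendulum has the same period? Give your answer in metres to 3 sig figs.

0.307 m

The equivalent simple-pendulum length is L_eq = I/(md), where I is about the pivot and d = 0.1840 m.
I_cm = (2/3)mR² = 0.1756 kg·m², so I = I_cm + md² = 0.1756 + 0.2634 = 0.4390 kg·m².
L_eq = 0.4390/(7.78 × 0.1840) = 0.307 m.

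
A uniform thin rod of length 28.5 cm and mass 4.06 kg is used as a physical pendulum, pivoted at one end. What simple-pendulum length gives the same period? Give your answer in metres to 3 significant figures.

The equivalent simple-pendulum length is L_eq = I/(md), where I is about the pivot and d = 0.1425 m.
I_cm = (1/12)mL² = 0.02748 kg·m², so I = I_cm + md² = 0.02748 + 0.08244 = 0.1099 kg·m².
L_eq = 0.1099/(4.06 × 0.1425) = 0.190 m.

0.190 m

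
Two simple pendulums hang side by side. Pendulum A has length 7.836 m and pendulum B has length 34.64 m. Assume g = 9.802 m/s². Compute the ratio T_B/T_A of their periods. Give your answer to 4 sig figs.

2.103

T ∝ √L, so T_B/T_A = √(L_B/L_A) = √(34.64/7.836) = 2.103.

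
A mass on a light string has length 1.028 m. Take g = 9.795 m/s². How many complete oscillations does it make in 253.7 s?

124

T = 2π√(L/g) = 2π√(1.028/9.795) = 2.0355 s.
Number of complete oscillations = ⌊253.7/2.0355⌋ = ⌊124.64⌋ = 124.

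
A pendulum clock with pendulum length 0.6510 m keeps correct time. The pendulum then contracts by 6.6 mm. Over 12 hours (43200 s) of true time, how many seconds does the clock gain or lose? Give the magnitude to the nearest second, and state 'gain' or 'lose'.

gain 221 s

T ∝ √L, so T'/T = √(0.64440/0.6510) = 0.994918.
In 43200 s of true time the clock registers 43200/0.994918 = 43420.7 s, so it gains 221 s.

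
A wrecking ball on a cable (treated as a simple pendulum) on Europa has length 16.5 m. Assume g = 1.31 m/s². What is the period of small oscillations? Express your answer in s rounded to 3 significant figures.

T = 2π√(L/g) = 2π√(16.5/1.31) = 2π × 3.549 = 22.3 s.

22.3 s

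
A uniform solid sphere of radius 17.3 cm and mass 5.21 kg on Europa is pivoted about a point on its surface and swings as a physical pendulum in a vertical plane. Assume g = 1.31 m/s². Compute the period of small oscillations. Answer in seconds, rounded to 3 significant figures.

2.70 s

I_cm = (2/5)mr² = 0.06237 kg·m². The pivot is at distance d = 0.173 m from the centre of mass.
By the parallel-axis theorem, I = I_cm + md² = 0.06237 + 0.1559 = 0.2183 kg·m².
T = 2π√(I/(mgd)) = 2π√(0.2183/(5.21 × 1.31 × 0.173)) = 2.70 s.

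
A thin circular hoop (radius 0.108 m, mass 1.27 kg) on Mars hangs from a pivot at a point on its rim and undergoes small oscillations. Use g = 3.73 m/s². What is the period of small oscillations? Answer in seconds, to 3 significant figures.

1.51 s

I_cm = mr² = 0.01481 kg·m². The pivot is at distance d = 0.108 m from the centre of mass.
By the parallel-axis theorem, I = I_cm + md² = 0.01481 + 0.01481 = 0.02963 kg·m².
T = 2π√(I/(mgd)) = 2π√(0.02963/(1.27 × 3.73 × 0.108)) = 1.51 s.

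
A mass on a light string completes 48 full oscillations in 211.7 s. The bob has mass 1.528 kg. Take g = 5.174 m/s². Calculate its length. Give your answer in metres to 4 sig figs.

2.549 m

T = 211.7/48 = 4.4104 s.
From T = 2π√(L/g), L = gT²/(4π²) = 5.174 × 4.4104²/(4π²) = 2.549 m.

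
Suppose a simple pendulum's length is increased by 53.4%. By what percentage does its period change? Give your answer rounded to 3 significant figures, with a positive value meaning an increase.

23.9%

T ∝ √L, so T'/T = √(1.534) = 1.239.
Percentage change in T = (1.239 − 1) × 100% = 23.9%.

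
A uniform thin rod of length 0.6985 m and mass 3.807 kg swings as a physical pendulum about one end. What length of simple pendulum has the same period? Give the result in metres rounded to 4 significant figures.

The equivalent simple-pendulum length is L_eq = I/(md), where I is about the pivot and d = 0.34925 m.
I_cm = (1/12)mL² = 0.15479 kg·m², so I = I_cm + md² = 0.15479 + 0.46436 = 0.61915 kg·m².
L_eq = 0.61915/(3.807 × 0.34925) = 0.4657 m.

0.4657 m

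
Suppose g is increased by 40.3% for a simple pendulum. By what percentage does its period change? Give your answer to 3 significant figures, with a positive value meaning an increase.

T ∝ 1/√g, so T'/T = 1/√(1.403) = 0.8443.
Percentage change in T = (0.8443 − 1) × 100% = -15.6%.

-15.6%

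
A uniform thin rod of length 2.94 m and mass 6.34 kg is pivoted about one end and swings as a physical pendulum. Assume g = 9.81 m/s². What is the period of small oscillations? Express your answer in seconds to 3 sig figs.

For a physical pendulum T = 2π√(I/(mgd)), with d = 1.470 m from pivot to centre of mass.
I_cm = mL²/12 = 6.34 × 2.94²/12 = 4.567 kg·m²; I = I_cm + md² = 4.567 + 6.34 × 1.470² = 18.27 kg·m².
T = 2π√(18.27/(6.34 × 9.81 × 1.470)) = 2.81 s.

2.81 s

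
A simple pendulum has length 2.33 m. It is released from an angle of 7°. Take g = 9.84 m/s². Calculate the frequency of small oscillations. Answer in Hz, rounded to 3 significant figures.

0.327 Hz

T = 2π√(L/g) = 2π√(2.33/9.84) = 3.057 s, so f = 1/T = 0.327 Hz.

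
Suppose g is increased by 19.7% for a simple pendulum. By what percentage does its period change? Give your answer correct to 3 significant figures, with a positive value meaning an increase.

T ∝ 1/√g, so T'/T = 1/√(1.197) = 0.9140.
Percentage change in T = (0.9140 − 1) × 100% = -8.60%.

-8.60%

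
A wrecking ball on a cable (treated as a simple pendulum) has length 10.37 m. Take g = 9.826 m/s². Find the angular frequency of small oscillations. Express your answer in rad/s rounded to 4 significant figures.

ω = √(g/L) = √(9.826/10.37) = 0.9734 rad/s.

0.9734 rad/s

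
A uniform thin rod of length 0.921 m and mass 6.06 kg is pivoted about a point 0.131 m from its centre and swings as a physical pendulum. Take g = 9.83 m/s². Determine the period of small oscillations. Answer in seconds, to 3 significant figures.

For a physical pendulum T = 2π√(I/(mgd)), with d = 0.1310 m from pivot to centre of mass.
I_cm = mL²/12 = 6.06 × 0.921²/12 = 0.4284 kg·m²; I = I_cm + md² = 0.4284 + 6.06 × 0.1310² = 0.5324 kg·m².
T = 2π√(0.5324/(6.06 × 9.83 × 0.1310)) = 1.64 s.

1.64 s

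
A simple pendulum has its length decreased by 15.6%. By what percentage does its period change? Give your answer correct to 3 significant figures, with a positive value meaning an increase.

T ∝ √L, so T'/T = √(0.8440) = 0.9187.
Percentage change in T = (0.9187 − 1) × 100% = -8.13%.

-8.13%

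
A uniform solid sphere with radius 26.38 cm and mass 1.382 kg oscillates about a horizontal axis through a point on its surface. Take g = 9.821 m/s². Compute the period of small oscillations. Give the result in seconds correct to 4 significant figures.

1.218 s

I_cm = (2/5)mr² = 0.038470 kg·m². The pivot is at distance d = 0.2638 m from the centre of mass.
By the parallel-axis theorem, I = I_cm + md² = 0.038470 + 0.096174 = 0.13464 kg·m².
T = 2π√(I/(mgd)) = 2π√(0.13464/(1.382 × 9.821 × 0.2638)) = 1.218 s.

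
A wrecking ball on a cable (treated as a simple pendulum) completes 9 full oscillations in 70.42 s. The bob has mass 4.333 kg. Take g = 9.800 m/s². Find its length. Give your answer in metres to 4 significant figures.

15.20 m

T = 70.42/9 = 7.8244 s.
From T = 2π√(L/g), L = gT²/(4π²) = 9.800 × 7.8244²/(4π²) = 15.20 m.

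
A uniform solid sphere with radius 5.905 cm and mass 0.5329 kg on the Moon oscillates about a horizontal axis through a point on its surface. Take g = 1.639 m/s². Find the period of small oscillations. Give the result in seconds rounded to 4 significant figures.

1.411 s

I_cm = (2/5)mr² = 0.00074327 kg·m². The pivot is at distance d = 0.05905 m from the centre of mass.
By the parallel-axis theorem, I = I_cm + md² = 0.00074327 + 0.0018582 = 0.0026014 kg·m².
T = 2π√(I/(mgd)) = 2π√(0.0026014/(0.5329 × 1.639 × 0.05905)) = 1.411 s.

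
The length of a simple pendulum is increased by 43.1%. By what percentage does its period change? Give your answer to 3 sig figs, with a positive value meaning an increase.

T ∝ √L, so T'/T = √(1.431) = 1.196.
Percentage change in T = (1.196 − 1) × 100% = 19.6%.

19.6%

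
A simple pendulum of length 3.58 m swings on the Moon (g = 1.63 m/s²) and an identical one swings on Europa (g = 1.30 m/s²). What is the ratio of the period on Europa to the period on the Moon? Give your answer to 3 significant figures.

T ∝ 1/√g, so T₂/T₁ = √(g₁/g₂) = √(1.63/1.30) = 1.12.

1.12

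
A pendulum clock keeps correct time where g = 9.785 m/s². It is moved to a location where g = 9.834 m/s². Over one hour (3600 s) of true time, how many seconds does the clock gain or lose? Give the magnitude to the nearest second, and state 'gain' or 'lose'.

gain 9 s

The clock's period scales as T ∝ 1/√g, so T'/T = √(9.785/9.834) = 0.997506.
In 3600 s of true time the clock registers 3600/0.997506 = 3609.0 s, so it gains 9 s.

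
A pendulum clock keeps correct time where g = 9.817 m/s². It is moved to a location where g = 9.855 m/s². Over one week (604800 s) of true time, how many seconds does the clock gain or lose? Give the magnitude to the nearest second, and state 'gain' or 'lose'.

The clock's period scales as T ∝ 1/√g, so T'/T = √(9.817/9.855) = 0.998070.
In 604800 s of true time the clock registers 604800/0.998070 = 605969.4 s, so it gains 1169 s.

gain 1169 s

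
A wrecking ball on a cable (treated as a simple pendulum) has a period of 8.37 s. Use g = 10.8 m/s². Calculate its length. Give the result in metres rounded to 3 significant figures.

19.2 m

From T = 2π√(L/g), L = gT²/(4π²) = 10.8 × 8.370²/(4π²) = 19.2 m.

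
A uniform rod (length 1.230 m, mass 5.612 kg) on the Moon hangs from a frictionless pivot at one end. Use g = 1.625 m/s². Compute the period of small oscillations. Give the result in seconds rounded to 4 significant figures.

4.463 s

For a physical pendulum T = 2π√(I/(mgd)), with d = 0.61500 m from pivot to centre of mass.
I_cm = mL²/12 = 5.612 × 1.230²/12 = 0.70753 kg·m²; I = I_cm + md² = 0.70753 + 5.612 × 0.61500² = 2.8301 kg·m².
T = 2π√(2.8301/(5.612 × 1.625 × 0.61500)) = 4.463 s.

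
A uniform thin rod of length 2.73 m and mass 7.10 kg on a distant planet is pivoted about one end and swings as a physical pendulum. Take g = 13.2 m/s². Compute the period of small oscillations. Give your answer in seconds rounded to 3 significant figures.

2.33 s

For a physical pendulum T = 2π√(I/(mgd)), with d = 1.365 m from pivot to centre of mass.
I_cm = mL²/12 = 7.10 × 2.73²/12 = 4.410 kg·m²; I = I_cm + md² = 4.410 + 7.10 × 1.365² = 17.64 kg·m².
T = 2π√(17.64/(7.10 × 13.2 × 1.365)) = 2.33 s.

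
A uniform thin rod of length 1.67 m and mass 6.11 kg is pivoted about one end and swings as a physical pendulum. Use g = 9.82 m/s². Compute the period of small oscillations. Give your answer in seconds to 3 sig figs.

2.12 s

For a physical pendulum T = 2π√(I/(mgd)), with d = 0.8350 m from pivot to centre of mass.
I_cm = mL²/12 = 6.11 × 1.67²/12 = 1.420 kg·m²; I = I_cm + md² = 1.420 + 6.11 × 0.8350² = 5.680 kg·m².
T = 2π√(5.680/(6.11 × 9.82 × 0.8350)) = 2.12 s.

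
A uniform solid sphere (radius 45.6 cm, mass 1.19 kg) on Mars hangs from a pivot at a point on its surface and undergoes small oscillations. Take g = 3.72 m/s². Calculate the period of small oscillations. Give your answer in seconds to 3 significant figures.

I_cm = (2/5)mr² = 0.09898 kg·m². The pivot is at distance d = 0.456 m from the centre of mass.
By the parallel-axis theorem, I = I_cm + md² = 0.09898 + 0.2474 = 0.3464 kg·m².
T = 2π√(I/(mgd)) = 2π√(0.3464/(1.19 × 3.72 × 0.456)) = 2.60 s.

2.60 s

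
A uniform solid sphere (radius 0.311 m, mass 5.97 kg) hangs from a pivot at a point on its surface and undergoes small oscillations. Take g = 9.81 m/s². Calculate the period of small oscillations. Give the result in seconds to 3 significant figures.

I_cm = (2/5)mr² = 0.2310 kg·m². The pivot is at distance d = 0.311 m from the centre of mass.
By the parallel-axis theorem, I = I_cm + md² = 0.2310 + 0.5774 = 0.8084 kg·m².
T = 2π√(I/(mgd)) = 2π√(0.8084/(5.97 × 9.81 × 0.311)) = 1.32 s.

1.32 s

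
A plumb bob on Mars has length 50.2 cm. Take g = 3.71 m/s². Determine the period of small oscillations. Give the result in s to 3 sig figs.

2.31 s

T = 2π√(L/g) = 2π√(0.502/3.71) = 2π × 0.3678 = 2.31 s.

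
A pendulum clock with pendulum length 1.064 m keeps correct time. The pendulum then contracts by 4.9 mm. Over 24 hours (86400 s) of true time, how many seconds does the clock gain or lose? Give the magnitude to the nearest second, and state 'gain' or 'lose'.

T ∝ √L, so T'/T = √(1.05910/1.064) = 0.997695.
In 86400 s of true time the clock registers 86400/0.997695 = 86599.6 s, so it gains 200 s.

gain 200 s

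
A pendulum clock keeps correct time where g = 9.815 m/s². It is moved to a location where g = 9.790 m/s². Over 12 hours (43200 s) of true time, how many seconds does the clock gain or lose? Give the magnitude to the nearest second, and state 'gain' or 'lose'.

The clock's period scales as T ∝ 1/√g, so T'/T = √(9.815/9.790) = 1.00128.
In 43200 s of true time the clock registers 43200/1.00128 = 43144.9 s, so it loses 55 s.

lose 55 s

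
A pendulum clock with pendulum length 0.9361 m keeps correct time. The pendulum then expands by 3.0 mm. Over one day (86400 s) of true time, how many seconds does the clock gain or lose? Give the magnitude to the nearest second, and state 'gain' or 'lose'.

T ∝ √L, so T'/T = √(0.93910/0.9361) = 1.00160.
In 86400 s of true time the clock registers 86400/1.00160 = 86261.9 s, so it loses 138 s.

lose 138 s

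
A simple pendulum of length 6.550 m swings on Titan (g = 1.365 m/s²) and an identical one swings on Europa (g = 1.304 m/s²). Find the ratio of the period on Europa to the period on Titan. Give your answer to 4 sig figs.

T ∝ 1/√g, so T₂/T₁ = √(g₁/g₂) = √(1.365/1.304) = 1.023.

1.023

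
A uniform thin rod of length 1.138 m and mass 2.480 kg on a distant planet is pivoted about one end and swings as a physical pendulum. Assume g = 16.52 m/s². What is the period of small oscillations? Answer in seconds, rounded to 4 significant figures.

For a physical pendulum T = 2π√(I/(mgd)), with d = 0.56900 m from pivot to centre of mass.
I_cm = mL²/12 = 2.480 × 1.138²/12 = 0.26764 kg·m²; I = I_cm + md² = 0.26764 + 2.480 × 0.56900² = 1.0706 kg·m².
T = 2π√(1.0706/(2.480 × 16.52 × 0.56900)) = 1.346 s.

1.346 s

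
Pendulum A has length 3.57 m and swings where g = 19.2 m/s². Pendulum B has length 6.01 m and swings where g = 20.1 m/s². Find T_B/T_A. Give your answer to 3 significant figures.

T = 2π√(L/g), so T_B/T_A = √((L_B/g_B)/(L_A/g_A)) = √((6.01/20.1)/(3.57/19.2)) = 1.27.

1.27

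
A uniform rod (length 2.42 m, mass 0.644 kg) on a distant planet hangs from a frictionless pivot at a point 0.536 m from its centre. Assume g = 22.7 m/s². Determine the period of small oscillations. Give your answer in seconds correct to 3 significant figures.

For a physical pendulum T = 2π√(I/(mgd)), with d = 0.5360 m from pivot to centre of mass.
I_cm = mL²/12 = 0.644 × 2.42²/12 = 0.3143 kg·m²; I = I_cm + md² = 0.3143 + 0.644 × 0.5360² = 0.4993 kg·m².
T = 2π√(0.4993/(0.644 × 22.7 × 0.5360)) = 1.59 s.

1.59 s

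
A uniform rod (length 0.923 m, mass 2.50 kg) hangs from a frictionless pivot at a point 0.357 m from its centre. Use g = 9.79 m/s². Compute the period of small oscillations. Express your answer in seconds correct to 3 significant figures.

1.50 s

For a physical pendulum T = 2π√(I/(mgd)), with d = 0.3570 m from pivot to centre of mass.
I_cm = mL²/12 = 2.50 × 0.923²/12 = 0.1775 kg·m²; I = I_cm + md² = 0.1775 + 2.50 × 0.3570² = 0.4961 kg·m².
T = 2π√(0.4961/(2.50 × 9.79 × 0.3570)) = 1.50 s.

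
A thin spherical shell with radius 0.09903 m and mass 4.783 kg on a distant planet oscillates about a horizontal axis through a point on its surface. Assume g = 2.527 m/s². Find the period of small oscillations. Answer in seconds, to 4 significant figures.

1.606 s

I_cm = (2/3)mr² = 0.031271 kg·m². The pivot is at distance d = 0.09903 m from the centre of mass.
By the parallel-axis theorem, I = I_cm + md² = 0.031271 + 0.046907 = 0.078178 kg·m².
T = 2π√(I/(mgd)) = 2π√(0.078178/(4.783 × 2.527 × 0.09903)) = 1.606 s.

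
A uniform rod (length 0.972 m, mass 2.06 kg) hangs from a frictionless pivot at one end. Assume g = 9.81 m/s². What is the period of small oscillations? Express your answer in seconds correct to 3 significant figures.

For a physical pendulum T = 2π√(I/(mgd)), with d = 0.4860 m from pivot to centre of mass.
I_cm = mL²/12 = 2.06 × 0.972²/12 = 0.1622 kg·m²; I = I_cm + md² = 0.1622 + 2.06 × 0.4860² = 0.6488 kg·m².
T = 2π√(0.6488/(2.06 × 9.81 × 0.4860)) = 1.61 s.

1.61 s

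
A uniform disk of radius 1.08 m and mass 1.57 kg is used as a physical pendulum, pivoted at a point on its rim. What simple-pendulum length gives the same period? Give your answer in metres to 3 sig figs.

1.62 m

The equivalent simple-pendulum length is L_eq = I/(md), where I is about the pivot and d = 1.080 m.
I_cm = ½mR² = 0.9156 kg·m², so I = I_cm + md² = 0.9156 + 1.831 = 2.747 kg·m².
L_eq = 2.747/(1.57 × 1.080) = 1.62 m.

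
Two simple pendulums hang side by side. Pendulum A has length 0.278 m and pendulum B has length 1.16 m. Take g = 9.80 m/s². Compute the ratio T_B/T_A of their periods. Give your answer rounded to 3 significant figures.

T ∝ √L, so T_B/T_A = √(L_B/L_A) = √(1.16/0.278) = 2.04.

2.04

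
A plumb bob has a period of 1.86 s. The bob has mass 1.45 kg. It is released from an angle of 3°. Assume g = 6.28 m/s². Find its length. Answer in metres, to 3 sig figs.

0.550 m

From T = 2π√(L/g), L = gT²/(4π²) = 6.28 × 1.860²/(4π²) = 0.550 m.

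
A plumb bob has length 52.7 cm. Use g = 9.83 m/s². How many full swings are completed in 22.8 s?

T = 2π√(L/g) = 2π√(0.527/9.83) = 1.455 s.
Number of complete oscillations = ⌊22.8/1.455⌋ = ⌊15.67⌋ = 15.

15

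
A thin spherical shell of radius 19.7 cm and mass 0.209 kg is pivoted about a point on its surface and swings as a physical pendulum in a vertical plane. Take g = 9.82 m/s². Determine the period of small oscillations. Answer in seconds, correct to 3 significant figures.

1.15 s

I_cm = (2/3)mr² = 0.005407 kg·m². The pivot is at distance d = 0.197 m from the centre of mass.
By the parallel-axis theorem, I = I_cm + md² = 0.005407 + 0.008111 = 0.01352 kg·m².
T = 2π√(I/(mgd)) = 2π√(0.01352/(0.209 × 9.82 × 0.197)) = 1.15 s.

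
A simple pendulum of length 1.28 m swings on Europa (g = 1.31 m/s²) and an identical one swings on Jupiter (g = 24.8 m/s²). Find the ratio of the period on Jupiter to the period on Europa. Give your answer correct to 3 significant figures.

0.230

T ∝ 1/√g, so T₂/T₁ = √(g₁/g₂) = √(1.31/24.8) = 0.230.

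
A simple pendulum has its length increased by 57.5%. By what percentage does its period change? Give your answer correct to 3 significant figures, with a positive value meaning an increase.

T ∝ √L, so T'/T = √(1.575) = 1.255.
Percentage change in T = (1.255 − 1) × 100% = 25.5%.

25.5%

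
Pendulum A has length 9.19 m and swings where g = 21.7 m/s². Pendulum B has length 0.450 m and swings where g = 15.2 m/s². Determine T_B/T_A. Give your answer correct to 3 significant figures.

T = 2π√(L/g), so T_B/T_A = √((L_B/g_B)/(L_A/g_A)) = √((0.450/15.2)/(9.19/21.7)) = 0.264.

0.264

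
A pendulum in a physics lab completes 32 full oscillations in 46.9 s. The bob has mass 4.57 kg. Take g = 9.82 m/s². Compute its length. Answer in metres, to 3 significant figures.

0.534 m

T = 46.9/32 = 1.466 s.
From T = 2π√(L/g), L = gT²/(4π²) = 9.82 × 1.466²/(4π²) = 0.534 m.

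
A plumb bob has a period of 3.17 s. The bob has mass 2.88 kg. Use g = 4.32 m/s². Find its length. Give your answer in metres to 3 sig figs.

From T = 2π√(L/g), L = gT²/(4π²) = 4.32 × 3.170²/(4π²) = 1.10 m.

1.10 m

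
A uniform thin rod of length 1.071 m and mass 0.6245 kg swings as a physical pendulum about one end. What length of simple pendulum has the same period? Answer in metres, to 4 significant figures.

0.7140 m

The equivalent simple-pendulum length is L_eq = I/(md), where I is about the pivot and d = 0.53550 m.
I_cm = (1/12)mL² = 0.059694 kg·m², so I = I_cm + md² = 0.059694 + 0.17908 = 0.23878 kg·m².
L_eq = 0.23878/(0.6245 × 0.53550) = 0.7140 m.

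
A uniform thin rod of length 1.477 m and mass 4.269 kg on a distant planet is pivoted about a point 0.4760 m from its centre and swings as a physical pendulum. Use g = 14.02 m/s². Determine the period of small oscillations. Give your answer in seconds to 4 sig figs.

1.554 s

For a physical pendulum T = 2π√(I/(mgd)), with d = 0.47600 m from pivot to centre of mass.
I_cm = mL²/12 = 4.269 × 1.477²/12 = 0.77608 kg·m²; I = I_cm + md² = 0.77608 + 4.269 × 0.47600² = 1.7433 kg·m².
T = 2π√(1.7433/(4.269 × 14.02 × 0.47600)) = 1.554 s.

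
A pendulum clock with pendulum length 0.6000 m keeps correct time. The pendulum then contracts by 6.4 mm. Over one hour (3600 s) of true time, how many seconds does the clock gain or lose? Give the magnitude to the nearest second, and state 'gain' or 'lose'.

T ∝ √L, so T'/T = √(0.59360/0.6000) = 0.994652.
In 3600 s of true time the clock registers 3600/0.994652 = 3619.4 s, so it gains 19 s.

gain 19 s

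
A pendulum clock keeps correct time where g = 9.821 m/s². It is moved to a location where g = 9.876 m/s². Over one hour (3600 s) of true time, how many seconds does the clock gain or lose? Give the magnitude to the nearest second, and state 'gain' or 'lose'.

gain 10 s

The clock's period scales as T ∝ 1/√g, so T'/T = √(9.821/9.876) = 0.997212.
In 3600 s of true time the clock registers 3600/0.997212 = 3610.1 s, so it gains 10 s.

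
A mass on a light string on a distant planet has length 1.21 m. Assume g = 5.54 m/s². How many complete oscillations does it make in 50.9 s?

17

T = 2π√(L/g) = 2π√(1.21/5.54) = 2.936 s.
Number of complete oscillations = ⌊50.9/2.936⌋ = ⌊17.33⌋ = 17.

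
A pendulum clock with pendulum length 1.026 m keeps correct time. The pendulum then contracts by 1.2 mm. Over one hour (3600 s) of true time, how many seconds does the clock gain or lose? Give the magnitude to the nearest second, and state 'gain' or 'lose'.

T ∝ √L, so T'/T = √(1.02480/1.026) = 0.999415.
In 3600 s of true time the clock registers 3600/0.999415 = 3602.1 s, so it gains 2 s.

gain 2 s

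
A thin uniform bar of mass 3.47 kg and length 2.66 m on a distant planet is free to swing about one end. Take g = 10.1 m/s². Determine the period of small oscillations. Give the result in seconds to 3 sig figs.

For a physical pendulum T = 2π√(I/(mgd)), with d = 1.330 m from pivot to centre of mass.
I_cm = mL²/12 = 3.47 × 2.66²/12 = 2.046 kg·m²; I = I_cm + md² = 2.046 + 3.47 × 1.330² = 8.184 kg·m².
T = 2π√(8.184/(3.47 × 10.1 × 1.330)) = 2.63 s.

2.63 s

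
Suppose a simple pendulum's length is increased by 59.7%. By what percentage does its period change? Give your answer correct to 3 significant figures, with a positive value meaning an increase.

26.4%

T ∝ √L, so T'/T = √(1.597) = 1.264.
Percentage change in T = (1.264 − 1) × 100% = 26.4%.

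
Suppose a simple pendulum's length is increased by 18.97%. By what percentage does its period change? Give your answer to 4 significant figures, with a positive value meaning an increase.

T ∝ √L, so T'/T = √(1.1897) = 1.0907.
Percentage change in T = (1.0907 − 1) × 100% = 9.073%.

9.073%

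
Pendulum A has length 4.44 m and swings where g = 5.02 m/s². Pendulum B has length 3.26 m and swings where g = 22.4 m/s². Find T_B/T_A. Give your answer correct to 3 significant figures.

0.406

T = 2π√(L/g), so T_B/T_A = √((L_B/g_B)/(L_A/g_A)) = √((3.26/22.4)/(4.44/5.02)) = 0.406.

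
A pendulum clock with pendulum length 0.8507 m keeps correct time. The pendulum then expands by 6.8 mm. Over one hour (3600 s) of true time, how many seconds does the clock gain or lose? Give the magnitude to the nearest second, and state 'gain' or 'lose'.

lose 14 s

T ∝ √L, so T'/T = √(0.85750/0.8507) = 1.00399.
In 3600 s of true time the clock registers 3600/1.00399 = 3585.7 s, so it loses 14 s.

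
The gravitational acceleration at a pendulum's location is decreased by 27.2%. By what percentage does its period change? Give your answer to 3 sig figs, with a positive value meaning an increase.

T ∝ 1/√g, so T'/T = 1/√(0.7280) = 1.172.
Percentage change in T = (1.172 − 1) × 100% = 17.2%.

17.2%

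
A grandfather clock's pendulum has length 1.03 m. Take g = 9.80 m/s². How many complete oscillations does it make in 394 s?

T = 2π√(L/g) = 2π√(1.03/9.80) = 2.037 s.
Number of complete oscillations = ⌊394/2.037⌋ = ⌊193.4⌋ = 193.

193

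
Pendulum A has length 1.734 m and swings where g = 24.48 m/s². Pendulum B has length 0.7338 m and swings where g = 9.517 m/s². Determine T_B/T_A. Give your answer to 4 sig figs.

1.043

T = 2π√(L/g), so T_B/T_A = √((L_B/g_B)/(L_A/g_A)) = √((0.7338/9.517)/(1.734/24.48)) = 1.043.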